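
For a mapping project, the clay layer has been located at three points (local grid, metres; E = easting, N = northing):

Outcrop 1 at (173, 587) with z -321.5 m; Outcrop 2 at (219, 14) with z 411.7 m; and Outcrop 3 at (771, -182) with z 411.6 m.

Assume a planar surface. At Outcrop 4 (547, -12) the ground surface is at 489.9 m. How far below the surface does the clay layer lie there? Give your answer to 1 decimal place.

197.4 m

Two edge vectors: Outcrop 1→Outcrop 2 = (46, -573, 733.2), Outcrop 1→Outcrop 3 = (598, -769, 733.1).
Normal n = (Outcrop 1→Outcrop 2) × (Outcrop 1→Outcrop 3) = (143764.5, 404731, 307280).
So ∂z/∂E = −n_x/n_z = −0.46786 and ∂z/∂N = −n_y/n_z = −1.31714.
Intercept c from Outcrop 1: -321.5 + 80.94 + 773.16 = 532.60.
At (547, -12): z_contact = −255.92 + 15.81 + 532.60 = 292.49 m.
Depth below ground = 489.9 − 292.49 = 197.4 m.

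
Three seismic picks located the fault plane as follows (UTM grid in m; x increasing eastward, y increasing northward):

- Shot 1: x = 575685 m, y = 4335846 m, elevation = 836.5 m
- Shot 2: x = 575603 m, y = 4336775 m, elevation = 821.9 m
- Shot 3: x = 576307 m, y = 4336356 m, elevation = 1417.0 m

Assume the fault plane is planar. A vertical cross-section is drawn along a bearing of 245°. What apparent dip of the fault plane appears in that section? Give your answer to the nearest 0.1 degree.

39.6°

Let the plane be z = a·x + b·y + c.
Shot 2−Shot 1: −82a + 929b = −14.6;  Shot 3−Shot 1: 622a + 510b = 580.5.
Solving gives a = 0.88231, b = 0.06216.
Unit vector along 245° is (sin 245°, cos 245°) = (-0.9063, -0.4226).
Slope in that direction = a·(-0.9063) + b·(-0.4226) = −0.82592.
Apparent dip = arctan|0.82592| = 39.6° (true dip is 41.5°, so apparent ≤ true as expected).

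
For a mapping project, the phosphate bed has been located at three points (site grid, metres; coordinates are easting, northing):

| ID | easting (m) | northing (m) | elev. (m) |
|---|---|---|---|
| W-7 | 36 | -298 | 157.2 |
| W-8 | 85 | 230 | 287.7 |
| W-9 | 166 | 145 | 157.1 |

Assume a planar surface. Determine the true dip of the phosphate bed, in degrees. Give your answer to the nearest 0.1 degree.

Two edge vectors: W-7→W-8 = (49, 528, 130.5), W-7→W-9 = (130, 443, -0.1).
Normal n = (W-7→W-8) × (W-7→W-9) = (-57864.3, 16969.9, -46933).
So ∂z/∂easting = −n_x/n_z = −1.23291 and ∂z/∂northing = −n_y/n_z = 0.36158.
Gradient magnitude |∇z| = √(a² + b²) = √(1.52007 + 0.13074) = 1.28484.
True dip = arctan(1.28484) = 52.1°, dipping toward ESE (azimuth ≈ 106°).

52.1°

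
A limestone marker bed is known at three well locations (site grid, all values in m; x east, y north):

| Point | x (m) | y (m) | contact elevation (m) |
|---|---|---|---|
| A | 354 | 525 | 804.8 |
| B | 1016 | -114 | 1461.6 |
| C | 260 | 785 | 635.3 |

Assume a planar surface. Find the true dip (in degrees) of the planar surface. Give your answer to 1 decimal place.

Let the plane be z = a·x + b·y + c.
B−A: 662a − 639b = 656.8;  C−A: −94a + 260b = −169.5.
Solving gives a = 0.55739, b = −0.45041.
Gradient magnitude |∇z| = √(a² + b²) = √(0.31068 + 0.20287) = 0.71662.
True dip = arctan(0.71662) = 35.6°, dipping toward NW (azimuth ≈ 309°).

35.6°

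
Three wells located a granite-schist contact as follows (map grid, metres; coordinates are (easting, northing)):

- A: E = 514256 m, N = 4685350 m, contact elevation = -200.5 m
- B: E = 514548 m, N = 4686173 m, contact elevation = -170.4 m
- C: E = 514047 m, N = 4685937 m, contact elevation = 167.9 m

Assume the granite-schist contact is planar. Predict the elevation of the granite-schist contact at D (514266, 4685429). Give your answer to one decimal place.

Let the plane be z = a·E + b·N + c.
B−A: 292a + 823b = 30.1;  C−A: −209a + 587b = 368.4.
Solving gives a = −0.831436675, b = 0.331566840.
Then c = -200.5 − a·514256 − b·4685350 = −1126135.89.
At (514266, 4685429): z = −427579.6 + 1553532.9 − 1126135.89 = -182.6 m.

-182.6 m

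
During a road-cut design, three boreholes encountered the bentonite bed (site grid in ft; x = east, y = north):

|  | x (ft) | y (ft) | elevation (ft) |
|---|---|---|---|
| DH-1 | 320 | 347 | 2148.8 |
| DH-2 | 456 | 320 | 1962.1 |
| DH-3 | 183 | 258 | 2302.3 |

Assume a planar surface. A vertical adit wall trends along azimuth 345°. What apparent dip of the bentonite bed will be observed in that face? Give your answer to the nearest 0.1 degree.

32.1°

Two edge vectors: DH-1→DH-2 = (136, -27, -186.7), DH-1→DH-3 = (-137, -89, 153.5).
Normal n = (DH-1→DH-2) × (DH-1→DH-3) = (-20760.8, 4701.9, -15803).
So ∂z/∂x = −n_x/n_z = −1.31373 and ∂z/∂y = −n_y/n_z = 0.29753.
Unit vector along 345° is (sin 345°, cos 345°) = (-0.2588, 0.9659).
Slope in that direction = a·(-0.2588) + b·(0.9659) = 0.62741.
Apparent dip = arctan|0.62741| = 32.1° (true dip is 53.4°, so apparent ≤ true as expected).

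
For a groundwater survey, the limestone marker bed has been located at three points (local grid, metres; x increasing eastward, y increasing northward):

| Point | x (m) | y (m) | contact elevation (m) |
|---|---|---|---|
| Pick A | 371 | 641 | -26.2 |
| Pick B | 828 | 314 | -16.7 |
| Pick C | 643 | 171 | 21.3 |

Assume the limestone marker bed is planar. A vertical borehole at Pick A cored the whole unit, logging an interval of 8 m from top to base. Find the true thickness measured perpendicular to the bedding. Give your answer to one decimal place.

Two edge vectors: Pick A→Pick B = (457, -327, 9.5), Pick A→Pick C = (272, -470, 47.5).
Normal n = (Pick A→Pick B) × (Pick A→Pick C) = (-11067.5, -19123.5, -125846).
So ∂z/∂x = −n_x/n_z = −0.08794 and ∂z/∂y = −n_y/n_z = −0.15196.
|∇z| = √(a²+b²) = 0.17557, so dip δ = arctan(0.17557) = 9.96°.
True thickness = vertical thickness × cos δ = 8 × cos 9.96° = 7.9 m.

7.9 m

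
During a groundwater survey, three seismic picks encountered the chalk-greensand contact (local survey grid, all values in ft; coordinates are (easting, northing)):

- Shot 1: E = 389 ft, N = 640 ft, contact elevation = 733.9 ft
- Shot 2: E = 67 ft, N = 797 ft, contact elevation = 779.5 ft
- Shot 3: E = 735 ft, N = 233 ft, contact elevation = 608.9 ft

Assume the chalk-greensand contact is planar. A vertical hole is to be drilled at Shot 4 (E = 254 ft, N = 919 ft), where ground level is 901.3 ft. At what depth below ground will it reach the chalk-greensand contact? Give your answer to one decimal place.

80.3 ft

Let the plane be z = a·E + b·N + c.
Shot 2−Shot 1: −322a + 157b = 45.6;  Shot 3−Shot 1: 346a − 407b = −125.
Solving gives a = 0.01389, b = 0.31893.
Then c = 733.9 − a·389 − b·640 = 524.38.
At (254, 919): z_contact = 3.53 + 293.10 + 524.38 = 821.01 ft.
Depth below ground = 901.3 − 821.01 = 80.3 ft.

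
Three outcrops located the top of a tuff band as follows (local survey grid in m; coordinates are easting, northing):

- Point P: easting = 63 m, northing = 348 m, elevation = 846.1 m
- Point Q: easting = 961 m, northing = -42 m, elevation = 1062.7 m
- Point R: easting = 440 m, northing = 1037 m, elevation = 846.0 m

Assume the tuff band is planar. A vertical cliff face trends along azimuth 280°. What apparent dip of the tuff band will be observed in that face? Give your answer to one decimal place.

Two edge vectors: Point P→Point Q = (898, -390, 216.6), Point P→Point R = (377, 689, -0.1).
Normal n = (Point P→Point Q) × (Point P→Point R) = (-149198.4, 81748, 765752).
So ∂z/∂easting = −n_x/n_z = 0.19484 and ∂z/∂northing = −n_y/n_z = −0.10676.
Unit vector along 280° is (sin 280°, cos 280°) = (-0.9848, 0.1736).
Slope in that direction = a·(-0.9848) + b·(0.1736) = −0.21042.
Apparent dip = arctan|0.21042| = 11.9° (true dip is 12.5°, so apparent ≤ true as expected).

11.9°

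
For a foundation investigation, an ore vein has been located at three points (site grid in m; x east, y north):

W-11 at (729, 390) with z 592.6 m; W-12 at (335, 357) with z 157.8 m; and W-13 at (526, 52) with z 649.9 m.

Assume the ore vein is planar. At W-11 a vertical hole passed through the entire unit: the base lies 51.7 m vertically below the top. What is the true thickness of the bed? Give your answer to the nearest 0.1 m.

Let the plane be z = a·x + b·y + c.
W-12−W-11: −394a − 33b = −434.8;  W-13−W-11: −203a − 338b = 57.3.
Solving gives a = 1.17696, b = −0.87640.
|∇z| = √(a²+b²) = 1.46741, so dip δ = arctan(1.46741) = 55.73°.
True thickness = vertical thickness × cos δ = 51.7 × cos 55.73° = 29.1 m.

29.1 m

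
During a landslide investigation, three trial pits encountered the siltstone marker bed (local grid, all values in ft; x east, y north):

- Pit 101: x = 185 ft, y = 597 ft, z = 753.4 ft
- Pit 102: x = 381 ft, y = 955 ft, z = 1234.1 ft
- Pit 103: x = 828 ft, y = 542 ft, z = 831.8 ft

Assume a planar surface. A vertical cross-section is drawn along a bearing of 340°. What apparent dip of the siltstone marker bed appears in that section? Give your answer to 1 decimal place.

46.9°

Let the plane be z = a·x + b·y + c.
Pit 102−Pit 101: 196a + 358b = 480.7;  Pit 103−Pit 101: 643a − 55b = 78.4.
Solving gives a = 0.22619, b = 1.21890.
Unit vector along 340° is (sin 340°, cos 340°) = (-0.3420, 0.9397).
Slope in that direction = a·(-0.3420) + b·(0.9397) = 1.06803.
Apparent dip = arctan|1.06803| = 46.9° (true dip is 51.1°, so apparent ≤ true as expected).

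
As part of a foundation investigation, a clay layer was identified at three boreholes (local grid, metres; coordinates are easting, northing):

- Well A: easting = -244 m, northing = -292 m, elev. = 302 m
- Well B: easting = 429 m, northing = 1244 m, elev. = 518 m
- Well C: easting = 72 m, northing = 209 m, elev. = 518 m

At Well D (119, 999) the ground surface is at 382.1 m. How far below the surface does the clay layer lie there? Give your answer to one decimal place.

204.2 m

Let the plane be z = a·easting + b·northing + c.
Well B−Well A: 673a + 1536b = 216;  Well C−Well A: 316a + 501b = 216.
Solving gives a = 1.508471, b = −0.520313.
Then c = 302 − a·-244 − b·-292 = 518.14.
At (119, 999): z_contact = 179.51 − 519.79 + 518.14 = 177.85 m.
Depth below ground = 382.1 − 177.85 = 204.2 m.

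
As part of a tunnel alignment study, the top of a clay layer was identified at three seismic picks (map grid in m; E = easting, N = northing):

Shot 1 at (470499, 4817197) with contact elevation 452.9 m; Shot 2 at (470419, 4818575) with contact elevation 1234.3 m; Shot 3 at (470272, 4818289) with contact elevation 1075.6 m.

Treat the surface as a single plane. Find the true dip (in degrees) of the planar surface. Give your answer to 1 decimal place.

29.5°

Two edge vectors: Shot 1→Shot 2 = (-80, 1378, 781.4), Shot 1→Shot 3 = (-227, 1092, 622.7).
Normal n = (Shot 1→Shot 2) × (Shot 1→Shot 3) = (4791.8, -127561.8, 225446).
So ∂z/∂E = −n_x/n_z = −0.02125 and ∂z/∂N = −n_y/n_z = 0.56582.
Gradient magnitude |∇z| = √(a² + b²) = √(0.00045 + 0.32015) = 0.56622.
True dip = arctan(0.56622) = 29.5°, dipping toward S (azimuth ≈ 178°).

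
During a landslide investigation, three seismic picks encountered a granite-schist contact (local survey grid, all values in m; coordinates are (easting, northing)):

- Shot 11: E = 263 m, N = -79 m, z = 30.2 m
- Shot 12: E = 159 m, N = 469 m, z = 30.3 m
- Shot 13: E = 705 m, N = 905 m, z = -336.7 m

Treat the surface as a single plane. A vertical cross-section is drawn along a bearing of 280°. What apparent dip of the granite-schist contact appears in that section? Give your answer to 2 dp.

Two edge vectors: Shot 11→Shot 12 = (-104, 548, 0.1), Shot 11→Shot 13 = (442, 984, -366.9).
Normal n = (Shot 11→Shot 12) × (Shot 11→Shot 13) = (-201159.6, -38113.4, -344552).
So ∂z/∂E = −n_x/n_z = −0.58383 and ∂z/∂N = −n_y/n_z = −0.11062.
Unit vector along 280° is (sin 280°, cos 280°) = (-0.9848, 0.1736).
Slope in that direction = a·(-0.9848) + b·(0.1736) = 0.55575.
Apparent dip = arctan|0.55575| = 29.06° (true dip is 30.7°, so apparent ≤ true as expected).

29.06°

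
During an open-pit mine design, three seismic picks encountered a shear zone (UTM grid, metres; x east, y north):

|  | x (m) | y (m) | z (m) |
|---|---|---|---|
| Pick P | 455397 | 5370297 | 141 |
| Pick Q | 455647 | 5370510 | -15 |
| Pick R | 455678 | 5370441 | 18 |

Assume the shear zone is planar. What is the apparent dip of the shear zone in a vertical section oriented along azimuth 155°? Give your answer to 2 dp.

23.32°

Two edge vectors: Pick P→Pick Q = (250, 213, -156), Pick P→Pick R = (281, 144, -123).
Normal n = (Pick P→Pick Q) × (Pick P→Pick R) = (-3735, -13086, -23853).
So ∂z/∂x = −n_x/n_z = −0.15658 and ∂z/∂y = −n_y/n_z = −0.54861.
Unit vector along 155° is (sin 155°, cos 155°) = (0.4226, -0.9063).
Slope in that direction = a·(0.4226) + b·(-0.9063) = 0.43103.
Apparent dip = arctan|0.43103| = 23.32° (true dip is 29.7°, so apparent ≤ true as expected).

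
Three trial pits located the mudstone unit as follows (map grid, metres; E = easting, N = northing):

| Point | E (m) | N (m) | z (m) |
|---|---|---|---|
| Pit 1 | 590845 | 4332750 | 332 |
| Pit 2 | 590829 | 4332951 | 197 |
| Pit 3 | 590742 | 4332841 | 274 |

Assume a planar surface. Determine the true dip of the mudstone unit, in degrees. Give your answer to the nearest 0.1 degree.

Let the plane be z = a·E + b·N + c.
Pit 2−Pit 1: −16a + 201b = −135;  Pit 3−Pit 1: −103a + 91b = −58.
Solving gives a = −0.03258, b = −0.67423.
Gradient magnitude |∇z| = √(a² + b²) = √(0.00106 + 0.45459) = 0.67502.
True dip = arctan(0.67502) = 34.0°, dipping toward N (azimuth ≈ 003°).

34.0°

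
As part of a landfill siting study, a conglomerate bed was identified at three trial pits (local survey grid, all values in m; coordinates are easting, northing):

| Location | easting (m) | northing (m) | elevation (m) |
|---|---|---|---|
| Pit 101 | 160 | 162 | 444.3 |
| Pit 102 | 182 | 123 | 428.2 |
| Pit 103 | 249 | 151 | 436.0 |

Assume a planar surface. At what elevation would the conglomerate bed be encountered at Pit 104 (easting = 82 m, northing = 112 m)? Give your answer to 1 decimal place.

428.5 m

Two edge vectors: Pit 101→Pit 102 = (22, -39, -16.1), Pit 101→Pit 103 = (89, -11, -8.3).
Normal n = (Pit 101→Pit 102) × (Pit 101→Pit 103) = (146.6, -1250.3, 3229).
So ∂z/∂easting = −n_x/n_z = −0.04540 and ∂z/∂northing = −n_y/n_z = 0.38721.
Intercept c from Pit 101: 444.3 + 7.26 − 62.73 = 388.84.
At (82, 112): z = −3.7 + 43.4 + 388.84 = 428.5 m.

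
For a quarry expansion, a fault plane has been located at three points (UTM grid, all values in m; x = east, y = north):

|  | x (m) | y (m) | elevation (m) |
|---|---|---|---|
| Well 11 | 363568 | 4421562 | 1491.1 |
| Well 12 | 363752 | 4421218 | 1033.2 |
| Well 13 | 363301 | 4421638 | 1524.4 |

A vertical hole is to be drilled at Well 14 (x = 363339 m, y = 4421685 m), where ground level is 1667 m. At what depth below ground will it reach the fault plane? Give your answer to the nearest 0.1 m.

Two edge vectors: Well 11→Well 12 = (184, -344, -457.9), Well 11→Well 13 = (-267, 76, 33.3).
Normal n = (Well 11→Well 12) × (Well 11→Well 13) = (23345.2, 116132.1, -77864).
So ∂z/∂x = −n_x/n_z = 0.299820199 and ∂z/∂y = −n_y/n_z = 1.491473595.
Intercept c from Well 11: 1491.1 − 109005.03 − 6594642.97 = −6702156.90.
At (363339, 4421685): z_contact = 108936.37 + 6594826.42 − 6702156.90 = 1605.89 m.
Depth below ground = 1667 − 1605.89 = 61.1 m.

61.1 m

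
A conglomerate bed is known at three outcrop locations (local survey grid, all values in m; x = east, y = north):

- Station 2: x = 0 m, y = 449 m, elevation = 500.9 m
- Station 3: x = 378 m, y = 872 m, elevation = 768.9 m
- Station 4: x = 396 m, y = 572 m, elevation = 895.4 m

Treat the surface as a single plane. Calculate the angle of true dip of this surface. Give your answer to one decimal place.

49.3°

Let the plane be z = a·x + b·y + c.
Station 3−Station 2: 378a + 423b = 268;  Station 4−Station 2: 396a + 123b = 394.5.
Solving gives a = 1.10656, b = −0.35527.
Gradient magnitude |∇z| = √(a² + b²) = √(1.22448 + 0.12622) = 1.16220.
True dip = arctan(1.16220) = 49.3°, dipping toward WNW (azimuth ≈ 288°).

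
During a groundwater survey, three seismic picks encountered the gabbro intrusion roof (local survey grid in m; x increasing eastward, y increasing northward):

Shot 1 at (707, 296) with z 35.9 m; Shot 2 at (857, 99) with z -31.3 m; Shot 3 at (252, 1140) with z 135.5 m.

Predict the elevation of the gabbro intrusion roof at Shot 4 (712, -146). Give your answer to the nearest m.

218 m

Two edge vectors: Shot 1→Shot 2 = (150, -197, -67.2), Shot 1→Shot 3 = (-455, 844, 99.6).
Normal n = (Shot 1→Shot 2) × (Shot 1→Shot 3) = (37095.6, 15636, 36965).
So ∂z/∂x = −n_x/n_z = −1.00353 and ∂z/∂y = −n_y/n_z = −0.42299.
Intercept c from Shot 1: 35.9 + 709.50 + 125.21 = 870.60.
At (712, -146): z = −714.5 + 61.8 + 870.60 = 217.8 m.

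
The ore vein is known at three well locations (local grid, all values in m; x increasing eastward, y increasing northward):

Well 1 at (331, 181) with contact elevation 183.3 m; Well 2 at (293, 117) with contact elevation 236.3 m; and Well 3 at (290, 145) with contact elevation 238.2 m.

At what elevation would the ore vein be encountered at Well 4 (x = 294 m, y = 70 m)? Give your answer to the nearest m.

238 m

Two edge vectors: Well 1→Well 2 = (-38, -64, 53), Well 1→Well 3 = (-41, -36, 54.9).
Normal n = (Well 1→Well 2) × (Well 1→Well 3) = (-1605.6, -86.8, -1256).
So ∂z/∂x = −n_x/n_z = −1.27834 and ∂z/∂y = −n_y/n_z = −0.06911.
Intercept c from Well 1: 183.3 + 423.13 + 12.51 = 618.94.
At (294, 70): z = −375.8 − 4.8 + 618.94 = 238.3 m.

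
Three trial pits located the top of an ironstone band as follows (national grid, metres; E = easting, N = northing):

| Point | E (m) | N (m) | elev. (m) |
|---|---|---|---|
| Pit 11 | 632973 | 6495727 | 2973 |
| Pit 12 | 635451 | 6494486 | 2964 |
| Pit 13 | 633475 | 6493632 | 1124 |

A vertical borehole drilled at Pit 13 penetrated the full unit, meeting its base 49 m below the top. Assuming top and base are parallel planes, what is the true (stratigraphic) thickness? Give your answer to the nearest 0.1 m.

32.7 m

Two edge vectors: Pit 11→Pit 12 = (2478, -1241, -9), Pit 11→Pit 13 = (502, -2095, -1849).
Normal n = (Pit 11→Pit 12) × (Pit 11→Pit 13) = (2275754, 4577304, -4568428).
So ∂z/∂E = −n_x/n_z = 0.49815 and ∂z/∂N = −n_y/n_z = 1.00194.
|∇z| = √(a²+b²) = 1.11895, so dip δ = arctan(1.11895) = 48.21°.
True thickness = vertical thickness × cos δ = 49 × cos 48.21° = 32.7 m.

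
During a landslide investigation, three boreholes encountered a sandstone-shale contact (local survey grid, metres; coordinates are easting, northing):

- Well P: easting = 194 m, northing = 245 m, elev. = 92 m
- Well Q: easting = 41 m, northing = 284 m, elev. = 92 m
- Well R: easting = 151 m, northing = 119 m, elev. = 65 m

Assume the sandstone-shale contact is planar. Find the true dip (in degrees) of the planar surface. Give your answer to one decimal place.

11.5°

Let the plane be z = a·easting + b·northing + c.
Well Q−Well P: −153a + 39b = 0;  Well R−Well P: −43a − 126b = −27.
Solving gives a = 0.05025, b = 0.19714.
Gradient magnitude |∇z| = √(a² + b²) = √(0.00253 + 0.03886) = 0.20344.
True dip = arctan(0.20344) = 11.5°, dipping toward SSW (azimuth ≈ 194°).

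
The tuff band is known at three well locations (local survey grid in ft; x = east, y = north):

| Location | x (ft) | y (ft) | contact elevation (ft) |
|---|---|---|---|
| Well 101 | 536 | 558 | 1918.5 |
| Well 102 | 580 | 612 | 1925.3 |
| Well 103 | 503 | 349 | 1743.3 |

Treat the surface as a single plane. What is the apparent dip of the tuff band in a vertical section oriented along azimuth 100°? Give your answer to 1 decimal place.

51.2°

Let the plane be z = a·x + b·y + c.
Well 102−Well 101: 44a + 54b = 6.8;  Well 103−Well 101: −33a − 209b = −175.2.
Solving gives a = −1.08438, b = 1.00950.
Unit vector along 100° is (sin 100°, cos 100°) = (0.9848, -0.1736).
Slope in that direction = a·(0.9848) + b·(-0.1736) = −1.24320.
Apparent dip = arctan|1.24320| = 51.2° (true dip is 56.0°, so apparent ≤ true as expected).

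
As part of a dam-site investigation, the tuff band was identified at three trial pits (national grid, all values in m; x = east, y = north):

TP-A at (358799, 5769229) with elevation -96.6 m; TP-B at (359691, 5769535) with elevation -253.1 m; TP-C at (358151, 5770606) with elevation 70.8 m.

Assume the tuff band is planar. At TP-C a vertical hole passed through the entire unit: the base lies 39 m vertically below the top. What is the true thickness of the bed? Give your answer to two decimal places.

38.31 m

Two edge vectors: TP-A→TP-B = (892, 306, -156.5), TP-A→TP-C = (-648, 1377, 167.4).
Normal n = (TP-A→TP-B) × (TP-A→TP-C) = (266724.9, -47908.8, 1426572).
So ∂z/∂x = −n_x/n_z = −0.18697 and ∂z/∂y = −n_y/n_z = 0.03358.
|∇z| = √(a²+b²) = 0.18996, so dip δ = arctan(0.18996) = 10.76°.
True thickness = vertical thickness × cos δ = 39 × cos 10.76° = 38.31 m.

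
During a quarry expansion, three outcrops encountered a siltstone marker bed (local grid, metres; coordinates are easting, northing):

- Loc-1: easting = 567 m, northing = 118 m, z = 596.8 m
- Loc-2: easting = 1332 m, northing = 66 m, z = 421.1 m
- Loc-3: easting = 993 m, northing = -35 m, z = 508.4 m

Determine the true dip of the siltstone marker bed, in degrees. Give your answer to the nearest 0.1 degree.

Let the plane be z = a·easting + b·northing + c.
Loc-2−Loc-1: 765a − 52b = −175.7;  Loc-3−Loc-1: 426a − 153b = −88.4.
Solving gives a = −0.23485, b = −0.07611.
Gradient magnitude |∇z| = √(a² + b²) = √(0.05515 + 0.00579) = 0.24687.
True dip = arctan(0.24687) = 13.9°, dipping toward ENE (azimuth ≈ 072°).

13.9°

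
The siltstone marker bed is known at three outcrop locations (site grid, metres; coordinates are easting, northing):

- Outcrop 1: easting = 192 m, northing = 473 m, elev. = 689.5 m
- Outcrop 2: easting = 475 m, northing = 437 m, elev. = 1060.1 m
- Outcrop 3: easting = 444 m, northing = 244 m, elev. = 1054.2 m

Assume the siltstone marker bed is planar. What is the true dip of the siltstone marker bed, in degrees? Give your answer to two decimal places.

Two edge vectors: Outcrop 1→Outcrop 2 = (283, -36, 370.6), Outcrop 1→Outcrop 3 = (252, -229, 364.7).
Normal n = (Outcrop 1→Outcrop 2) × (Outcrop 1→Outcrop 3) = (71738.2, -9818.9, -55735).
So ∂z/∂easting = −n_x/n_z = 1.28713 and ∂z/∂northing = −n_y/n_z = −0.17617.
Gradient magnitude |∇z| = √(a² + b²) = √(1.65670 + 0.03104) = 1.29913.
True dip = arctan(1.29913) = 52.41°, dipping toward W (azimuth ≈ 278°).

52.41°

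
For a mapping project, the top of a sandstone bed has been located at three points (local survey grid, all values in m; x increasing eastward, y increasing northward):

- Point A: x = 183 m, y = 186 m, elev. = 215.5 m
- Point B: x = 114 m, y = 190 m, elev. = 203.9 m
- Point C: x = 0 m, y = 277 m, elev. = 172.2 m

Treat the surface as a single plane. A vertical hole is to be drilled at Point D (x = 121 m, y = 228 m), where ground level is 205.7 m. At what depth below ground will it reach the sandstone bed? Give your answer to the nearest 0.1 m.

6.6 m

Two edge vectors: Point A→Point B = (-69, 4, -11.6), Point A→Point C = (-183, 91, -43.3).
Normal n = (Point A→Point B) × (Point A→Point C) = (882.4, -864.9, -5547).
So ∂z/∂x = −n_x/n_z = 0.15908 and ∂z/∂y = −n_y/n_z = −0.15592.
Intercept c from Point A: 215.5 − 29.11 + 29.00 = 215.39.
At (121, 228): z_contact = 19.25 − 35.55 + 215.39 = 199.09 m.
Depth below ground = 205.7 − 199.09 = 6.6 m.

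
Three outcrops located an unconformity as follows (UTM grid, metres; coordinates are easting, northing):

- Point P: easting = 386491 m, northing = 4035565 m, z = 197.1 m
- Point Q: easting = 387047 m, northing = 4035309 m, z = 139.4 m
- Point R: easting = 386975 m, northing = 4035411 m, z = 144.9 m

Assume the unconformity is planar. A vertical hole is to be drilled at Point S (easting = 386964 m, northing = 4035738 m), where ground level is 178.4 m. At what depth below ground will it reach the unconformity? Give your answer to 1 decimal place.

41.6 m

Let the plane be z = a·easting + b·northing + c.
Point Q−Point P: 556a − 256b = −57.7;  Point R−Point P: 484a − 154b = −52.2.
Solving gives a = −0.116964472, b = −0.028641588.
Then c = 197.1 − a·386491 − b·4035565 = 160987.81.
At (386964, 4035738): z_contact = −45261.04 − 115589.95 + 160987.81 = 136.82 m.
Depth below ground = 178.4 − 136.82 = 41.6 m.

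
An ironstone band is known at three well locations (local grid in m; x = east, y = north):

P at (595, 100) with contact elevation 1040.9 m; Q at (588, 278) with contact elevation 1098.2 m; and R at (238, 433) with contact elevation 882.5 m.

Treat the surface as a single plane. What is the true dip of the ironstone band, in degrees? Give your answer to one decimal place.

40.3°

Let the plane be z = a·x + b·y + c.
Q−P: −7a + 178b = 57.3;  R−P: −357a + 333b = −158.4.
Solving gives a = 0.77230, b = 0.35228.
Gradient magnitude |∇z| = √(a² + b²) = √(0.59644 + 0.12410) = 0.84885.
True dip = arctan(0.84885) = 40.3°, dipping toward WSW (azimuth ≈ 245°).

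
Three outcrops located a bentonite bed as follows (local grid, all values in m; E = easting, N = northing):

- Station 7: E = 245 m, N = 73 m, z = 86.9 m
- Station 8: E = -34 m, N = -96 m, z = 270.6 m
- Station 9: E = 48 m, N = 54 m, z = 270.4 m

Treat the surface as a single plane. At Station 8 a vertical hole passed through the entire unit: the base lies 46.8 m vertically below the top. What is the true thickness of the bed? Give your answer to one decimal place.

Two edge vectors: Station 7→Station 8 = (-279, -169, 183.7), Station 7→Station 9 = (-197, -19, 183.5).
Normal n = (Station 7→Station 8) × (Station 7→Station 9) = (-27521.2, 15007.6, -27992).
So ∂z/∂E = −n_x/n_z = −0.98318 and ∂z/∂N = −n_y/n_z = 0.53614.
|∇z| = √(a²+b²) = 1.11986, so dip δ = arctan(1.11986) = 48.24°.
True thickness = vertical thickness × cos δ = 46.8 × cos 48.24° = 31.2 m.

31.2 m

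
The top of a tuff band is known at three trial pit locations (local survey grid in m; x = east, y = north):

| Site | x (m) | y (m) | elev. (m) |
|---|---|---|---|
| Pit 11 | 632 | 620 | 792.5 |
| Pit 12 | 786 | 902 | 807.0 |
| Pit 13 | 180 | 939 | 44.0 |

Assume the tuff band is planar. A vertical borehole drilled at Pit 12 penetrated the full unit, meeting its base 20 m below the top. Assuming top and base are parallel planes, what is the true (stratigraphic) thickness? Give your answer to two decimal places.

Let the plane be z = a·x + b·y + c.
Pit 12−Pit 11: 154a + 282b = 14.5;  Pit 13−Pit 11: −452a + 319b = −748.5.
Solving gives a = 1.22149, b = −0.61564.
|∇z| = √(a²+b²) = 1.36786, so dip δ = arctan(1.36786) = 53.83°.
True thickness = vertical thickness × cos δ = 20 × cos 53.83° = 11.80 m.

11.80 m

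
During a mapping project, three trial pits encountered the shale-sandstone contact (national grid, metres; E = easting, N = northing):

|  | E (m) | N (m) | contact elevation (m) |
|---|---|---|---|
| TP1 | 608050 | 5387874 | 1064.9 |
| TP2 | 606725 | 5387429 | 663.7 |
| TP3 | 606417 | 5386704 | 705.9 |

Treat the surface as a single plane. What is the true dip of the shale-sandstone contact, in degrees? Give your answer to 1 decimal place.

Let the plane be z = a·E + b·N + c.
TP2−TP1: −1325a − 445b = −401.2;  TP3−TP1: −1633a − 1170b = −359.
Solving gives a = 0.37599, b = −0.21794.
Gradient magnitude |∇z| = √(a² + b²) = √(0.14137 + 0.04750) = 0.43458.
True dip = arctan(0.43458) = 23.5°, dipping toward WNW (azimuth ≈ 300°).

23.5°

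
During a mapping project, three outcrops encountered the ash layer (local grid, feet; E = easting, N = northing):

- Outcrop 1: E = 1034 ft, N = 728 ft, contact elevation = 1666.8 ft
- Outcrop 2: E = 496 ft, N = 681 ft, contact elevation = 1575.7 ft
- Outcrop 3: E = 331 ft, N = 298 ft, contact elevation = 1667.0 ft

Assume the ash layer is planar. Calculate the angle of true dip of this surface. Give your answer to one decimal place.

Two edge vectors: Outcrop 1→Outcrop 2 = (-538, -47, -91.1), Outcrop 1→Outcrop 3 = (-703, -430, 0.2).
Normal n = (Outcrop 1→Outcrop 2) × (Outcrop 1→Outcrop 3) = (-39182.4, 64150.9, 198299).
So ∂z/∂E = −n_x/n_z = 0.19759 and ∂z/∂N = −n_y/n_z = −0.32351.
Gradient magnitude |∇z| = √(a² + b²) = √(0.03904 + 0.10466) = 0.37908.
True dip = arctan(0.37908) = 20.8°, dipping toward NNW (azimuth ≈ 329°).

20.8°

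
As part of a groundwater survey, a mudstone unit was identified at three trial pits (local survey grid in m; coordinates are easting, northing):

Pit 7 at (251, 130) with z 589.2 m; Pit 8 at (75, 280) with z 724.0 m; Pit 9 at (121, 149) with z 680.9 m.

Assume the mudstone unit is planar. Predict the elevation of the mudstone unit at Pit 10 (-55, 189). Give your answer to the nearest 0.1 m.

Let the plane be z = a·easting + b·northing + c.
Pit 8−Pit 7: −176a + 150b = 134.8;  Pit 9−Pit 7: −130a + 19b = 91.7.
Solving gives a = −0.69286, b = 0.08571.
Then c = 589.2 − a·251 − b·130 = 751.96.
At (-55, 189): z = 38.1 + 16.2 + 751.96 = 806.3 m.

806.3 m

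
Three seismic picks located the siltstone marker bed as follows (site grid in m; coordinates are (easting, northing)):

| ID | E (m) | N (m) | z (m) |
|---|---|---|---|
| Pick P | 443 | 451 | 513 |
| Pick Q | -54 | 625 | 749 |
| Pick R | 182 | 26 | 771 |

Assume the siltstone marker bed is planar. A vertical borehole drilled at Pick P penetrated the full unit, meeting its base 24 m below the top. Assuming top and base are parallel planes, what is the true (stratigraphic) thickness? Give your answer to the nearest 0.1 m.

Two edge vectors: Pick P→Pick Q = (-497, 174, 236), Pick P→Pick R = (-261, -425, 258).
Normal n = (Pick P→Pick Q) × (Pick P→Pick R) = (145192, 66630, 256639).
So ∂z/∂E = −n_x/n_z = −0.56574 and ∂z/∂N = −n_y/n_z = −0.25963.
|∇z| = √(a²+b²) = 0.62247, so dip δ = arctan(0.62247) = 31.90°.
True thickness = vertical thickness × cos δ = 24 × cos 31.90° = 20.4 m.

20.4 m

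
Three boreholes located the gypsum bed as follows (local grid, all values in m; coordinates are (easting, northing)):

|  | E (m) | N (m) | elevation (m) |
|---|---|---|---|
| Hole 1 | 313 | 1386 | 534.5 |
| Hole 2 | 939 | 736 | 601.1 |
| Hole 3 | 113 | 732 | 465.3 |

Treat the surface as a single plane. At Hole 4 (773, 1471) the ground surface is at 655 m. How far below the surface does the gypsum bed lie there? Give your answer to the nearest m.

40 m

Let the plane be z = a·E + b·N + c.
Hole 2−Hole 1: 626a − 650b = 66.6;  Hole 3−Hole 1: −200a − 654b = −69.2.
Solving gives a = 0.16414, b = 0.05562.
Then c = 534.5 − a·313 − b·1386 = 406.04.
At (773, 1471): z_contact = 126.9 + 81.8 + 406.04 = 614.7 m.
Depth below ground = 655 − 614.7 = 40 m.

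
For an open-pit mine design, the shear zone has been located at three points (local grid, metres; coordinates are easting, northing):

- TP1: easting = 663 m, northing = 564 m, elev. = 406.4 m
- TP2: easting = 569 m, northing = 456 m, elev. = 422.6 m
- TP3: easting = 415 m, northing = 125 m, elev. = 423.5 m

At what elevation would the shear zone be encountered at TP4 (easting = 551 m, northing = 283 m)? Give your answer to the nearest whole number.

400 m

Let the plane be z = a·easting + b·northing + c.
TP2−TP1: −94a − 108b = 16.2;  TP3−TP1: −248a − 439b = 17.1.
Solving gives a = −0.36355, b = 0.16643.
Then c = 406.4 − a·663 − b·564 = 553.57.
At (551, 283): z = −200.3 + 47.1 + 553.57 = 400.4 m.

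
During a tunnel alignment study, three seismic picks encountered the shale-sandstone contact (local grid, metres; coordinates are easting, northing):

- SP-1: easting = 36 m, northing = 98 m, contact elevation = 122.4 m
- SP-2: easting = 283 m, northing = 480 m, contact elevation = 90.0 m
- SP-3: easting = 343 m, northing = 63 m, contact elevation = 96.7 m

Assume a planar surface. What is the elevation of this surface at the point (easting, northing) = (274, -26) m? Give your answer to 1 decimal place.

105.2 m

Two edge vectors: SP-1→SP-2 = (247, 382, -32.4), SP-1→SP-3 = (307, -35, -25.7).
Normal n = (SP-1→SP-2) × (SP-1→SP-3) = (-10951.4, -3598.9, -125919).
So ∂z/∂easting = −n_x/n_z = −0.08697 and ∂z/∂northing = −n_y/n_z = −0.02858.
Intercept c from SP-1: 122.4 + 3.13 + 2.80 = 128.33.
At (274, -26): z = −23.8 + 0.7 + 128.33 = 105.2 m.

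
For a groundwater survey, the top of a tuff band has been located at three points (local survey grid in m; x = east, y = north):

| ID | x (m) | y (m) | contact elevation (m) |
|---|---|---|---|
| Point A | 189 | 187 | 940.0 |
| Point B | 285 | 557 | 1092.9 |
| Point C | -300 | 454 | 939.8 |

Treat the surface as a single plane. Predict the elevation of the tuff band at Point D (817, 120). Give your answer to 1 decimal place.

Let the plane be z = a·x + b·y + c.
Point B−Point A: 96a + 370b = 152.9;  Point C−Point A: −489a + 267b = −0.2.
Solving gives a = 0.19800, b = 0.36187.
Then c = 940 − a·189 − b·187 = 834.91.
At (817, 120): z = 161.8 + 43.4 + 834.91 = 1040.1 m.

1040.1 m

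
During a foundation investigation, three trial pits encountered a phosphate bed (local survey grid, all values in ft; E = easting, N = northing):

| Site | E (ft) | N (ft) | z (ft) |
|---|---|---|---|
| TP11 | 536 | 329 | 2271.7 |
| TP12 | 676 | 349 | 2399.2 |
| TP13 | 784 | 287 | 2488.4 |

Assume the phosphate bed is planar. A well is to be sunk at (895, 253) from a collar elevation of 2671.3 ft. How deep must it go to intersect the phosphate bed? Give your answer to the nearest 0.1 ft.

87.7 ft

Two edge vectors: TP11→TP12 = (140, 20, 127.5), TP11→TP13 = (248, -42, 216.7).
Normal n = (TP11→TP12) × (TP11→TP13) = (9689, 1282, -10840).
So ∂z/∂E = −n_x/n_z = 0.89382 and ∂z/∂N = −n_y/n_z = 0.11827.
Intercept c from TP11: 2271.7 − 479.09 − 38.91 = 1753.70.
At (895, 253): z_contact = 799.97 + 29.92 + 1753.70 = 2583.59 ft.
Depth below ground = 2671.3 − 2583.59 = 87.7 ft.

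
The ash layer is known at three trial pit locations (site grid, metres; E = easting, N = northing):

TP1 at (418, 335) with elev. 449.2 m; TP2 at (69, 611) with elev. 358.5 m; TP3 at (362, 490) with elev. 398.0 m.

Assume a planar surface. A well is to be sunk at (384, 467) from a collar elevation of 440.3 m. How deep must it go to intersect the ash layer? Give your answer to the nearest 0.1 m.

Let the plane be z = a·E + b·N + c.
TP2−TP1: −349a + 276b = −90.7;  TP3−TP1: −56a + 155b = −51.2.
Solving gives a = −0.00188, b = −0.33100.
Then c = 449.2 − a·418 − b·335 = 560.87.
At (384, 467): z_contact = −0.72 − 154.58 + 560.87 = 405.57 m.
Depth below ground = 440.3 − 405.57 = 34.7 m.

34.7 m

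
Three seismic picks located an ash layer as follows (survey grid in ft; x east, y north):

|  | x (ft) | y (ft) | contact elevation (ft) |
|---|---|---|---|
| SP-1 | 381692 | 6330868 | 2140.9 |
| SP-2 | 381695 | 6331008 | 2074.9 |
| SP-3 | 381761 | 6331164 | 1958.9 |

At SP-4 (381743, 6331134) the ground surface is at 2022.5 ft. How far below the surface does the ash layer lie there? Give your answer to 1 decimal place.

Let the plane be z = a·x + b·y + c.
SP-2−SP-1: 3a + 140b = −66;  SP-3−SP-1: 69a + 296b = −182.
Solving gives a = −0.677610579, b = −0.456908345.
Then c = 2140.9 − a·381692 − b·6330868 = 3153405.86.
At (381743, 6331134): z_contact = −258673.10 − 2892747.96 + 3153405.86 = 1984.80 ft.
Depth below ground = 2022.5 − 1984.80 = 37.7 ft.

37.7 ft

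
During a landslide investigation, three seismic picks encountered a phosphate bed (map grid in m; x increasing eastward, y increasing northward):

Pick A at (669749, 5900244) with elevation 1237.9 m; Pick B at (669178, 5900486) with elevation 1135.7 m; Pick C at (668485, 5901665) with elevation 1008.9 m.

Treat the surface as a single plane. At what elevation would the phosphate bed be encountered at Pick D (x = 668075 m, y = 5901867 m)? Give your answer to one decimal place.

Two edge vectors: Pick A→Pick B = (-571, 242, -102.2), Pick A→Pick C = (-1264, 1421, -229).
Normal n = (Pick A→Pick B) × (Pick A→Pick C) = (89808.2, -1578.2, -505503).
So ∂z/∂x = −n_x/n_z = 0.177661062 and ∂z/∂y = −n_y/n_z = −0.003122039.
Intercept c from Pick A: 1237.9 − 118988.32 + 18420.79 = −99329.63.
At (668075, 5901867): z = 118690.9 − 18425.9 − 99329.63 = 935.4 m.

935.4 m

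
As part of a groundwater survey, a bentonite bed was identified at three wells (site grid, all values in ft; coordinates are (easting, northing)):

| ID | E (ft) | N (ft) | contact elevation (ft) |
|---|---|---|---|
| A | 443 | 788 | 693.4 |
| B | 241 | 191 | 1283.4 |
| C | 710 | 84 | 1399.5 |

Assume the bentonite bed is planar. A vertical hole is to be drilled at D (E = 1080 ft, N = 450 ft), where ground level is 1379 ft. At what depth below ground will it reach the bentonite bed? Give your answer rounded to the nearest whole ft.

336 ft

Let the plane be z = a·E + b·N + c.
B−A: −202a − 597b = 590;  C−A: 267a − 704b = 706.1.
Solving gives a = 0.02050, b = −0.99521.
Then c = 693.4 − a·443 − b·788 = 1468.55.
At (1080, 450): z_contact = 22.1 − 447.8 + 1468.55 = 1042.8 ft.
Depth below ground = 1379 − 1042.8 = 336 ft.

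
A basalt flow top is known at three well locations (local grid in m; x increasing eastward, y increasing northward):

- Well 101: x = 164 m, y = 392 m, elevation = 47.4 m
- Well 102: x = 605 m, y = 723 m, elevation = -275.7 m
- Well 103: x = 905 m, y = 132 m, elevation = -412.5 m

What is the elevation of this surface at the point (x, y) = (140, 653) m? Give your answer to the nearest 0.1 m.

Let the plane be z = a·x + b·y + c.
Well 102−Well 101: 441a + 331b = −323.1;  Well 103−Well 101: 741a − 260b = −459.9.
Solving gives a = −0.65633, b = −0.10169.
Then c = 47.4 − a·164 − b·392 = 194.90.
At (140, 653): z = −91.9 − 66.4 + 194.90 = 36.6 m.

36.6 m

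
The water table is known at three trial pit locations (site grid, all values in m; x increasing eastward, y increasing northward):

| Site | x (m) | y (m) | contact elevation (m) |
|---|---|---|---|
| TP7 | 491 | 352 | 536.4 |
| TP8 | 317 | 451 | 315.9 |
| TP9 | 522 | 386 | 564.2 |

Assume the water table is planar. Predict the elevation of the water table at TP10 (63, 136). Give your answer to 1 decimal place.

Let the plane be z = a·x + b·y + c.
TP8−TP7: −174a + 99b = −220.5;  TP9−TP7: 31a + 34b = 27.8.
Solving gives a = 1.14070, b = −0.22240.
Then c = 536.4 − a·491 − b·352 = 54.60.
At (63, 136): z = 71.9 − 30.2 + 54.60 = 96.2 m.

96.2 m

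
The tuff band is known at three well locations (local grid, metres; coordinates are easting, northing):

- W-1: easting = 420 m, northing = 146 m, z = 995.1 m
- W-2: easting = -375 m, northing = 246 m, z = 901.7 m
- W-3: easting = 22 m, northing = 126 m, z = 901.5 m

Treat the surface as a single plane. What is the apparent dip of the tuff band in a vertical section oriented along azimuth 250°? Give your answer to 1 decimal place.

Two edge vectors: W-1→W-2 = (-795, 100, -93.4), W-1→W-3 = (-398, -20, -93.6).
Normal n = (W-1→W-2) × (W-1→W-3) = (-11228, -37238.8, 55700).
So ∂z/∂easting = −n_x/n_z = 0.20158 and ∂z/∂northing = −n_y/n_z = 0.66856.
Unit vector along 250° is (sin 250°, cos 250°) = (-0.9397, -0.3420).
Slope in that direction = a·(-0.9397) + b·(-0.3420) = −0.41808.
Apparent dip = arctan|0.41808| = 22.7° (true dip is 34.9°, so apparent ≤ true as expected).

22.7°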